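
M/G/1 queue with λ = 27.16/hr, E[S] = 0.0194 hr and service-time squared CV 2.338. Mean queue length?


ρ = λ·E[S] = 27.16·0.0194 = 0.5269
Lq = ρ²(1+C_s²)/(2(1−ρ)) = 0.2776·(1+2.338)/(2·0.4731)
= 0.2776·3.3380/0.9462 = 0.97942

Final: 0.97942


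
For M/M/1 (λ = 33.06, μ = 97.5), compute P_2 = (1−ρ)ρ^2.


ρ = 33.06/97.5 = 0.3391
P_n = (1−ρ)·ρ^n = (1 − 0.3391)·0.3391^2 = 0.6609·0.114973 = 0.075988

Final: 0.075988


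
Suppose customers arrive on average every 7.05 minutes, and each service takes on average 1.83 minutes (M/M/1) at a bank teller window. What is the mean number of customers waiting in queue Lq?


λ = 60/7.05 = 8.5106 /hr
μ = 60/1.83 = 32.7869 /hr
ρ = λ/μ = 8.5106/32.7869 = 0.2596
Lq = ρ²/(1−ρ) = 0.06738/0.7404 = 0.09100

Final: 0.09100


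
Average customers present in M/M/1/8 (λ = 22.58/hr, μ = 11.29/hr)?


ρ = 22.58/11.29 = 2.0000
L = ρ[1 − (K+1)ρ^K + Kρ^(K+1)] / [(1−ρ)(1−ρ^(K+1))]
Numerator: 2.0000·(1 − 9·256.000000 + 8·512.000000) = 3586.000000
Denominator: (-1.0000)·(-511.000000) = 511.000000
L = 3586.000000/511.000000 = 7.0176

Final: 7.0176


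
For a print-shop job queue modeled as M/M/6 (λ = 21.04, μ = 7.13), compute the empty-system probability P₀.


a = λ/μ = 21.04/7.13 = 2.9509; ρ = a/c = 0.4918
Σ_{k=0}^{5} a^k/k! (terms k=0..5) = 1.00000 + 2.95091 + 4.35394 + 4.28270 + 3.15947 + 1.86466 = 17.61167
Tail: a^6/(6!(1−ρ)) = 660.29382/(720·0.5082) = 1.80462
P₀ = 1/(17.61167 + 1.80462) = 1/19.41630 = 0.051503

Final: 0.051503


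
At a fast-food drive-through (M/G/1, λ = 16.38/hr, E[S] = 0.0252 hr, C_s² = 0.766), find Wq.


ρ = λ·E[S] = 16.38·0.0252 = 0.4128
E[S²] = E[S]²(1+C_s²) = 0.0252²·(1+0.766) = 0.001121
Wq = λ·E[S²]/(2(1−ρ)) = 16.38·0.001121/(2·0.5872) = 0.01564 hr

Final: 0.01564 hr


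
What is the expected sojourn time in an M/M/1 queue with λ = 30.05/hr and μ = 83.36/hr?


W = 1/(μ−λ) = 1/(83.36 − 30.05) = 1/53.31 = 0.01876 hr

Final: 0.01876 hr


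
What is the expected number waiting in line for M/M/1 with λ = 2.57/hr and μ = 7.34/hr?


ρ = 2.57/7.34 = 0.3501
Lq = ρ²/(1−ρ) = 0.1226/0.6499 = 0.1886

Final: 0.1886


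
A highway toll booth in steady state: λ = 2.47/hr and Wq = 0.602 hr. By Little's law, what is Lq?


Lq = λWq = 2.47·0.602 = 1.4869

Final: 1.4869


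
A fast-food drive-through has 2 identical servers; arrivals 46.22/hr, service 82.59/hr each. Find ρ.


ρ = λ/(cμ) = 46.22/(2·82.59) = 46.22/165.18 = 0.2798

Final: 0.2798


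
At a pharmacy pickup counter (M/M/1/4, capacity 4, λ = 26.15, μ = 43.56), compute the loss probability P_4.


ρ = λ/μ = 26.15/43.56 = 0.6003
P_K = (1−ρ)ρ^K/(1−ρ^(K+1)) = (0.3997·0.129878)/(1 − 0.077968)
= 0.051909/0.922032 = 0.056299

Final: 0.056299


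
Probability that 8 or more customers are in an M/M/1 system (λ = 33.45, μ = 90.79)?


ρ = 33.45/90.79 = 0.3684
P(N ≥ n) = ρ^n = 0.3684^8 = 0.0003395

Final: 0.0003395


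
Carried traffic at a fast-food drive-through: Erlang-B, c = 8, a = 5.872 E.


B(8,5.872) = 0.114817 (Erlang-B)
Carried load = a(1 − B) = 5.872·(1 − 0.114817) = 5.872·0.885183 = 5.1978 E

Final: 5.1978 Erlangs


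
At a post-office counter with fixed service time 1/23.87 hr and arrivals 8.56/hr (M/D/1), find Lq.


ρ = 8.56/23.87 = 0.3586
M/D/1: Lq = ρ²/(2(1−ρ)) = 0.1286/(2·0.6414) = 0.10025

Final: 0.10025


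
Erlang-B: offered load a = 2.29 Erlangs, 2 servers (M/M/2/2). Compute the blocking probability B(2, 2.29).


B(c,a) = (a^c/c!) / Σ_{k=0}^{c} a^k/k!
a^2/2! = 2.622050
Σ terms (k=0..2): 1.00000 + 2.29000 + 2.62205 = 5.912050
B = 2.622050/5.912050 = 0.443509

Final: 0.443509


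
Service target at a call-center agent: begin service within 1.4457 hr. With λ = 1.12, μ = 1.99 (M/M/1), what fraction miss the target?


ρ = 1.12/1.99 = 0.5628
P(Wq > t) = ρ·e^{−(μ−λ)t} = 0.5628·e^{−1.2578}
= 0.5628·0.284290 = 0.160003

Final: 0.160003


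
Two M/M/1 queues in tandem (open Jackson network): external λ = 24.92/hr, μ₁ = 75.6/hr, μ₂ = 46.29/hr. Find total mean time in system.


Each node sees arrival rate λ = 24.92/hr (tandem ⇒ throughput preserved).
W₁ = 1/(μ₁−λ) = 1/(75.6−24.92) = 0.01973 hr
W₂ = 1/(μ₂−λ) = 1/(46.29−24.92) = 0.04679 hr
W_total = W₁ + W₂ = 0.01973 + 0.04679 = 0.06653 hr

Final: 0.06653 hr


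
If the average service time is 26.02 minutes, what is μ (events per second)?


μ = 1/(service time) in consistent units.
1 second = 0.0166667 min, so μ = 0.0166667/26.02 = 0.0006405 per second

Final: 0.0006405 /sec


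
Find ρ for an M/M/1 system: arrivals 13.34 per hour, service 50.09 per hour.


ρ = λ/μ = 13.34/50.09 = 0.2663

Final: 0.2663


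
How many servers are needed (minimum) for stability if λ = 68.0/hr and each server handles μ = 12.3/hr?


Stability requires cμ > λ ⇔ c > λ/μ.
λ/μ = 68.0/12.3 = 5.5285
Minimum integer c = ⌊5.5285⌋ + 1 = 6
Check: 6·12.3 = 73.80 > 68.0, while 5·12.3 = 61.50 ≤ 68.0

Final: 6 servers


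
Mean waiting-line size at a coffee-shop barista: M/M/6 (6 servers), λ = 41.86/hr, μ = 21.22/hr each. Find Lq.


a = λ/μ = 1.9727; ρ = a/6 = 0.3288
P₀ = 0.138896
Lq = P₀·a^c·ρ / (c!·(1−ρ)²) = 0.138896·58.92819·0.3288/(720·0.45054)
= 0.008296

Final: 0.008296


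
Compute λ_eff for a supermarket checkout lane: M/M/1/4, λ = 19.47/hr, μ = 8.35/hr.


ρ = 2.3317; P_K = (1−ρ)ρ^4/(1−ρ^5) = 0.579543
λ_eff = λ(1 − P_K) = 19.47·(1 − 0.579543) = 19.47·0.420457 = 8.1863 /hr

Final: 8.1863 /hr


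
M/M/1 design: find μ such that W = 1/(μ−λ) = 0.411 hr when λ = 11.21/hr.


W = 1/(μ−λ) ⇒ μ − λ = 1/W = 1/0.411 = 2.4331
μ = λ + 1/W = 11.21 + 2.4331 = 13.6431 per hr

Final: 13.6431 /hr


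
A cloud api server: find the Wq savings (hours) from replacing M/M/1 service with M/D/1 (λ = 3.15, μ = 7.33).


ρ = 3.15/7.33 = 0.4297
Wq(M/M/1) = ρ/(μ−λ) = 0.4297/4.18 = 0.10281 hr
Wq(M/D/1) = ρ/(2(μ−λ)) = 0.05140 hr
Savings = 0.10281 − 0.05140 = 0.05140 hr

Final: 0.05140 hr


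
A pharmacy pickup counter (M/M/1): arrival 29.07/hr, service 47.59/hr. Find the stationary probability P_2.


ρ = 29.07/47.59 = 0.6108
P_n = (1−ρ)·ρ^n = (1 − 0.6108)·0.6108^2 = 0.3892·0.373129 = 0.145206

Final: 0.145206


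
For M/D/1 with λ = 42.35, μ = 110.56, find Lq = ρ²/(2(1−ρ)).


ρ = 42.35/110.56 = 0.3830
M/D/1: Lq = ρ²/(2(1−ρ)) = 0.1467/(2·0.6170) = 0.11891

Final: 0.11891


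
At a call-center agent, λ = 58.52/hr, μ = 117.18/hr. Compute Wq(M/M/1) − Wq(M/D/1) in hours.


ρ = 58.52/117.18 = 0.4994
Wq(M/M/1) = ρ/(μ−λ) = 0.4994/58.66 = 0.008514 hr
Wq(M/D/1) = ρ/(2(μ−λ)) = 0.004257 hr
Savings = 0.008514 − 0.004257 = 0.004257 hr

Final: 0.004257 hr


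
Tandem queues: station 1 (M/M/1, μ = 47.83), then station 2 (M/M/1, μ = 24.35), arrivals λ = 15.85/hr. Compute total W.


Each node sees arrival rate λ = 15.85/hr (tandem ⇒ throughput preserved).
W₁ = 1/(μ₁−λ) = 1/(47.83−15.85) = 0.03127 hr
W₂ = 1/(μ₂−λ) = 1/(24.35−15.85) = 0.11765 hr
W_total = W₁ + W₂ = 0.03127 + 0.11765 = 0.14892 hr

Final: 0.14892 hr


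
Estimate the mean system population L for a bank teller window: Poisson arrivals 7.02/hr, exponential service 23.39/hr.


ρ = λ/μ = 7.02/23.39 = 0.3001
L = ρ/(1−ρ) = 0.3001/(1 − 0.3001) = 0.3001/0.6999 = 0.4288

Final: 0.4288


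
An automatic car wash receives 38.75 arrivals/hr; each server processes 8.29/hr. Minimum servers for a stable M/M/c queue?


Stability requires cμ > λ ⇔ c > λ/μ.
λ/μ = 38.75/8.29 = 4.6743
Minimum integer c = ⌊4.6743⌋ + 1 = 5
Check: 5·8.29 = 41.45 > 38.75, while 4·8.29 = 33.16 ≤ 38.75

Final: 5 servers


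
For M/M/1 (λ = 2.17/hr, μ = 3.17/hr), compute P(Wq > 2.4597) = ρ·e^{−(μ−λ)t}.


ρ = 2.17/3.17 = 0.6845
P(Wq > t) = ρ·e^{−(μ−λ)t} = 0.6845·e^{−2.4597}
= 0.6845·0.085461 = 0.058501

Final: 0.058501


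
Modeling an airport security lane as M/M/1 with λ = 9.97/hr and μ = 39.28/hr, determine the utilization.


ρ = λ/μ = 9.97/39.28 = 0.2538

Final: 0.2538


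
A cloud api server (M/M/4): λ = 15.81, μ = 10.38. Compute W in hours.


a = 1.5231; ρ = 0.3808; P₀ = 0.215790
Lq = P₀·a^c·ρ/(c!(1−ρ)²) = 0.04806
Wq = Lq/λ = 0.04806/15.81 = 0.003040 hr
W = Wq + 1/μ = 0.003040 + 0.09634 = 0.09938 hr

Final: 0.09938 hr


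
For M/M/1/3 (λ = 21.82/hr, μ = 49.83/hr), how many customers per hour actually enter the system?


ρ = 0.4379; P_K = (1−ρ)ρ^3/(1−ρ^4) = 0.048998
λ_eff = λ(1 − P_K) = 21.82·(1 − 0.048998) = 21.82·0.951002 = 20.7509 /hr

Final: 20.7509 /hr


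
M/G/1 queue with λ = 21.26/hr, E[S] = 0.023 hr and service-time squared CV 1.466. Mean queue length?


ρ = λ·E[S] = 21.26·0.023 = 0.4890
Lq = ρ²(1+C_s²)/(2(1−ρ)) = 0.2391·(1+1.466)/(2·0.5110)
= 0.2391·2.4660/1.0220 = 0.57691

Final: 0.57691


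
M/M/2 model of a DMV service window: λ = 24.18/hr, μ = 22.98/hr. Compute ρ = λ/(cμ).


ρ = λ/(cμ) = 24.18/(2·22.98) = 24.18/45.96 = 0.5261

Final: 0.5261


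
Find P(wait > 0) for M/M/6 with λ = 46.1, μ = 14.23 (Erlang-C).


a = λ/μ = 3.2396; ρ = a/6 = 0.5399
P₀ = 0.038157 (from M/M/c formula)
C(c,a) = [a^c/(c!(1−ρ))]·P₀ = [1156.04876/(720·0.4601)]·0.038157
= 3.49002·0.038157 = 0.133170

Final: 0.133170


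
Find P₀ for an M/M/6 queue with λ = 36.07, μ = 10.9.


a = λ/μ = 36.07/10.9 = 3.3092; ρ = a/c = 0.5515
Σ_{k=0}^{5} a^k/k! (terms k=0..5) = 1.00000 + 3.30917 + 5.47532 + 6.03959 + 4.99652 + 3.30687 = 24.12747
Tail: a^6/(6!(1−ρ)) = 1313.16067/(720·0.4485) = 4.06678
P₀ = 1/(24.12747 + 4.06678) = 1/28.19425 = 0.035468

Final: 0.035468


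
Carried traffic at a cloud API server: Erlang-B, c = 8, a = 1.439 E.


B(8,1.439) = 0.0001081 (Erlang-B)
Carried load = a(1 − B) = 1.439·(1 − 0.0001081) = 1.439·0.999892 = 1.4388 E

Final: 1.4388 Erlangs


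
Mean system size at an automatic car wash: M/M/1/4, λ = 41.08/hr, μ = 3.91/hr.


ρ = 41.08/3.91 = 10.5064
L = ρ[1 − (K+1)ρ^K + Kρ^(K+1)] / [(1−ρ)(1−ρ^(K+1))]
Numerator: 10.5064·(1 − 5·12184.696332 + 4·128017.218747) = 4739921.697699
Denominator: (-9.5064)·(-128016.218747) = 1216972.596119
L = 4739921.697699/1216972.596119 = 3.8948

Final: 3.8948


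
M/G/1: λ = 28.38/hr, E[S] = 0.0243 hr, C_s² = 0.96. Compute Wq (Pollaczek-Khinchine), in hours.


ρ = λ·E[S] = 28.38·0.0243 = 0.6896
E[S²] = E[S]²(1+C_s²) = 0.0243²·(1+0.96) = 0.001157
Wq = λ·E[S²]/(2(1−ρ)) = 28.38·0.001157/(2·0.3104) = 0.05291 hr

Final: 0.05291 hr


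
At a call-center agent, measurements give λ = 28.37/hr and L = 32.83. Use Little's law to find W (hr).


W = L/λ = 32.83/28.37 = 1.1572 hr

Final: 1.1572 hr


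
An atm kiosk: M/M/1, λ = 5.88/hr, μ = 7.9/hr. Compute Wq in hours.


ρ = 5.88/7.9 = 0.7443
Wq = ρ/(μ−λ) = 0.7443/(7.9 − 5.88) = 0.7443/2.02 = 0.3685 hr

Final: 0.3685 hr


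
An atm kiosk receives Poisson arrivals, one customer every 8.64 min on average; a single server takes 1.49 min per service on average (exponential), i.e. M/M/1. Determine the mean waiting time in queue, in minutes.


λ = 60/8.64 = 6.9444 /hr
μ = 60/1.49 = 40.2685 /hr
ρ = λ/μ = 6.9444/40.2685 = 0.1725
Wq = ρ/(μ−λ) = 0.1725/(40.2685−6.9444) = 0.005175 hr
In minutes: 0.005175·60 = 0.3105 min

Final: 0.3105 min


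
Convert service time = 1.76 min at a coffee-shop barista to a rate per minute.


μ = 1/(service time) in consistent units.
1 minute = 1 min, so μ = 1/1.76 = 0.5682 per minute

Final: 0.5682 /min


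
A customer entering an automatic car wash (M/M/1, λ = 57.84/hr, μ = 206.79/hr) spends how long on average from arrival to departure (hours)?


W = 1/(μ−λ) = 1/(206.79 − 57.84) = 1/148.95 = 0.006714 hr

Final: 0.006714 hr


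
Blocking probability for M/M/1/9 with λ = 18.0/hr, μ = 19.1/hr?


ρ = λ/μ = 18.0/19.1 = 0.9424
P_K = (1−ρ)ρ^K/(1−ρ^(K+1)) = (0.05759·0.586344)/(1 − 0.552575)
= 0.033768/0.447425 = 0.075473

Final: 0.075473


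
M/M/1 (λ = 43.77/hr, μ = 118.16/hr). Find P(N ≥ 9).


ρ = 43.77/118.16 = 0.3704
P(N ≥ n) = ρ^n = 0.3704^9 = 0.0001313

Final: 0.0001313


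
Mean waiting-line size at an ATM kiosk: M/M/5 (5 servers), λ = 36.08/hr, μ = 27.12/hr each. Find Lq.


a = λ/μ = 1.3304; ρ = a/5 = 0.2661
P₀ = 0.264156
Lq = P₀·a^c·ρ / (c!·(1−ρ)²) = 0.264156·4.16758·0.2661/(120·0.53864)
= 0.004532

Final: 0.004532


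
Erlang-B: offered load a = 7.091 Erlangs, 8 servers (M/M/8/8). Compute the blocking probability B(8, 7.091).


B(c,a) = (a^c/c!) / Σ_{k=0}^{c} a^k/k!
a^8/8! = 158.540185
Σ terms (k=0..8): 1.00000 + 7.09100 + 25.14114 + 59.42528 + 105.34616 + 149.40192 + 176.56817 + 178.86356 + 158.54018 = 861.377405
B = 158.540185/861.377405 = 0.184054

Final: 0.184054


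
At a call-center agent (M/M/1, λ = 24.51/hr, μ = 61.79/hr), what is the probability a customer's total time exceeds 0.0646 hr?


W ~ Exponential(μ−λ) for M/M/1.
μ − λ = 61.79 − 24.51 = 37.2800
P(W > t) = e^{−(μ−λ)t} = e^{−2.4083} = 0.089969

Final: 0.089969


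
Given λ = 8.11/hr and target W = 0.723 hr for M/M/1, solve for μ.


W = 1/(μ−λ) ⇒ μ − λ = 1/W = 1/0.723 = 1.3831
μ = λ + 1/W = 8.11 + 1.3831 = 9.4931 per hr

Final: 9.4931 /hr


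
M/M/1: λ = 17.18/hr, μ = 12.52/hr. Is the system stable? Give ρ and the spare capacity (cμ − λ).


Total capacity cμ = 1·12.52 = 12.52/hr
ρ = λ/(cμ) = 17.18/12.52 = 1.3722
Stable ⇔ ρ < 1: NO
Spare capacity = cμ − λ = 12.52 − 17.18 = -4.66/hr

Final: ρ = 1.3722; unstable; margin = -4.66/hr


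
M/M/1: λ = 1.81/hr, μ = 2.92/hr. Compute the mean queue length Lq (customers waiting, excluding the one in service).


ρ = 1.81/2.92 = 0.6199
Lq = ρ²/(1−ρ) = 0.3842/0.3801 = 1.0108

Final: 1.0108


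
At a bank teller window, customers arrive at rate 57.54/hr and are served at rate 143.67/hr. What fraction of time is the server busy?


ρ = λ/μ = 57.54/143.67 = 0.4005

Final: 0.4005


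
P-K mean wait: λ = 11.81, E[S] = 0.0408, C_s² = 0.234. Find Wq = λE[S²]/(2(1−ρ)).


ρ = λ·E[S] = 11.81·0.0408 = 0.4818
E[S²] = E[S]²(1+C_s²) = 0.0408²·(1+0.234) = 0.002054
Wq = λ·E[S²]/(2(1−ρ)) = 11.81·0.002054/(2·0.5182) = 0.02341 hr

Final: 0.02341 hr


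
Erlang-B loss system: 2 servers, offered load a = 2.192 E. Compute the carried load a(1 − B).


B(2,2.192) = 0.429433 (Erlang-B)
Carried load = a(1 − B) = 2.192·(1 − 0.429433) = 2.192·0.570567 = 1.2507 E

Final: 1.2507 Erlangs


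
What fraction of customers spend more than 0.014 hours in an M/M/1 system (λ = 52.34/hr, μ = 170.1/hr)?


W ~ Exponential(μ−λ) for M/M/1.
μ − λ = 170.1 − 52.34 = 117.7600
P(W > t) = e^{−(μ−λ)t} = e^{−1.6486} = 0.192311

Final: 0.192311


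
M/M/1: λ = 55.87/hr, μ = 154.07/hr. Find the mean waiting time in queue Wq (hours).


ρ = 55.87/154.07 = 0.3626
Wq = ρ/(μ−λ) = 0.3626/(154.07 − 55.87) = 0.3626/98.20 = 0.003693 hr

Final: 0.003693 hr


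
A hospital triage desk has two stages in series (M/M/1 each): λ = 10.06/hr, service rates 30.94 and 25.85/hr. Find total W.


Each node sees arrival rate λ = 10.06/hr (tandem ⇒ throughput preserved).
W₁ = 1/(μ₁−λ) = 1/(30.94−10.06) = 0.04789 hr
W₂ = 1/(μ₂−λ) = 1/(25.85−10.06) = 0.06333 hr
W_total = W₁ + W₂ = 0.04789 + 0.06333 = 0.11122 hr

Final: 0.11122 hr


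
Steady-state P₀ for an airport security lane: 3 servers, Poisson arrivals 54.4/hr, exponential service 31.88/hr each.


a = λ/μ = 54.4/31.88 = 1.7064; ρ = a/c = 0.5688
Σ_{k=0}^{2} a^k/k! (terms k=0..2) = 1.00000 + 1.70640 + 1.45590 = 4.16230
Tail: a^3/(3!(1−ρ)) = 4.96869/(6·0.4312) = 1.92049
P₀ = 1/(4.16230 + 1.92049) = 1/6.08278 = 0.164398

Final: 0.164398


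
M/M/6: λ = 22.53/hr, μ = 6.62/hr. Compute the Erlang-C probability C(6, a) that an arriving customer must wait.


a = λ/μ = 3.4033; ρ = a/6 = 0.5672
P₀ = 0.032107 (from M/M/c formula)
C(c,a) = [a^c/(c!(1−ρ))]·P₀ = [1553.88621/(720·0.4328)]·0.032107
= 4.98678·0.032107 = 0.160110

Final: 0.160110


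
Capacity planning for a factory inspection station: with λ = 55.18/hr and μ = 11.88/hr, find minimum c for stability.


Stability requires cμ > λ ⇔ c > λ/μ.
λ/μ = 55.18/11.88 = 4.6448
Minimum integer c = ⌊4.6448⌋ + 1 = 5
Check: 5·11.88 = 59.40 > 55.18, while 4·11.88 = 47.52 ≤ 55.18

Final: 5 servers


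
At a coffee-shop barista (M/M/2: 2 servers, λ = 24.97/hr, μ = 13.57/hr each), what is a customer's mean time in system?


a = 1.8401; ρ = 0.9200; P₀ = 0.041643
Lq = P₀·a^c·ρ/(c!(1−ρ)²) = 10.14600
Wq = Lq/λ = 10.14600/24.97 = 0.40633 hr
W = Wq + 1/μ = 0.40633 + 0.07369 = 0.48002 hr

Final: 0.48002 hr


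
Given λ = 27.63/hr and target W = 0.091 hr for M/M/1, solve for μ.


W = 1/(μ−λ) ⇒ μ − λ = 1/W = 1/0.091 = 10.9890
μ = λ + 1/W = 27.63 + 10.9890 = 38.6190 per hr

Final: 38.6190 /hr


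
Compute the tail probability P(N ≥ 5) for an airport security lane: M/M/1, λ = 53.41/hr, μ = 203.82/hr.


ρ = 53.41/203.82 = 0.2620
P(N ≥ n) = ρ^n = 0.2620^5 = 0.001236

Final: 0.001236


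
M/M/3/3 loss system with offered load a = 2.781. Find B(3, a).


B(c,a) = (a^c/c!) / Σ_{k=0}^{c} a^k/k!
a^3/3! = 3.584691
Σ terms (k=0..3): 1.00000 + 2.78100 + 3.86698 + 3.58469 = 11.232671
B = 3.584691/11.232671 = 0.319131

Final: 0.319131


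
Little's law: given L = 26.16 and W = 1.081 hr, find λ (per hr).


λ = L/W = 26.16/1.081 = 24.1998 /hr

Final: 24.1998 /hr


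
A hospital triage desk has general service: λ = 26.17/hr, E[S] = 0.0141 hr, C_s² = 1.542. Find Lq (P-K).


ρ = λ·E[S] = 26.17·0.0141 = 0.3690
Lq = ρ²(1+C_s²)/(2(1−ρ)) = 0.1362·(1+1.542)/(2·0.6310)
= 0.1362·2.5420/1.2620 = 0.27426

Final: 0.27426


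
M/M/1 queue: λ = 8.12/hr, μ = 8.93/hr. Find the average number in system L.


ρ = λ/μ = 8.12/8.93 = 0.9093
L = ρ/(1−ρ) = 0.9093/(1 − 0.9093) = 0.9093/0.09071 = 10.0247

Final: 10.0247


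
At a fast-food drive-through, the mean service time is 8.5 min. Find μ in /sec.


μ = 1/(service time) in consistent units.
1 second = 0.0166667 min, so μ = 0.0166667/8.5 = 0.001961 per second

Final: 0.001961 /sec


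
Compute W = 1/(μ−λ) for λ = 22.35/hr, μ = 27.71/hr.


W = 1/(μ−λ) = 1/(27.71 − 22.35) = 1/5.36 = 0.1866 hr

Final: 0.1866 hr


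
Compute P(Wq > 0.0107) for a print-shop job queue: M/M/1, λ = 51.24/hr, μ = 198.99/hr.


ρ = 51.24/198.99 = 0.2575
P(Wq > t) = ρ·e^{−(μ−λ)t} = 0.2575·e^{−1.5809}
= 0.2575·0.205785 = 0.052990

Final: 0.052990


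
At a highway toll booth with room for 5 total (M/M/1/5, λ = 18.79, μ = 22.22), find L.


ρ = 18.79/22.22 = 0.8456
L = ρ[1 − (K+1)ρ^K + Kρ^(K+1)] / [(1−ρ)(1−ρ^(K+1))]
Numerator: 0.8456·(1 − 6·0.432428 + 5·0.365676) = 0.197720
Denominator: (0.1544)·(0.634324) = 0.097918
L = 0.197720/0.097918 = 2.0192

Final: 2.0192


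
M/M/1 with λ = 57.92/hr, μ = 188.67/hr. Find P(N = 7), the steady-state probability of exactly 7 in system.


ρ = 57.92/188.67 = 0.3070
P_n = (1−ρ)·ρ^n = (1 − 0.3070)·0.3070^7 = 0.6930·0.0002570 = 0.0001781

Final: 0.0001781


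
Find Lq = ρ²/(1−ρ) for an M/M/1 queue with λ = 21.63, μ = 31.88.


ρ = 21.63/31.88 = 0.6785
Lq = ρ²/(1−ρ) = 0.4603/0.3215 = 1.4318

Final: 1.4318


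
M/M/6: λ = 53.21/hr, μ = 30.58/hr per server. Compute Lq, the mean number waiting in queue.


a = λ/μ = 1.7400; ρ = a/6 = 0.2900
P₀ = 0.175405
Lq = P₀·a^c·ρ / (c!·(1−ρ)²) = 0.175405·27.75458·0.2900/(720·0.50409)
= 0.003890

Final: 0.003890


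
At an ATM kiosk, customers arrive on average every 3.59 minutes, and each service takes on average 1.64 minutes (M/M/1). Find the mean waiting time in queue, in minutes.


λ = 60/3.59 = 16.7131 /hr
μ = 60/1.64 = 36.5854 /hr
ρ = λ/μ = 16.7131/36.5854 = 0.4568
Wq = ρ/(μ−λ) = 0.4568/(36.5854−16.7131) = 0.02299 hr
In minutes: 0.02299·60 = 1.379 min

Final: 1.379 min


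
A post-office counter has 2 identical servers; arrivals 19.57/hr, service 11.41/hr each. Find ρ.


ρ = λ/(cμ) = 19.57/(2·11.41) = 19.57/22.82 = 0.8576

Final: 0.8576


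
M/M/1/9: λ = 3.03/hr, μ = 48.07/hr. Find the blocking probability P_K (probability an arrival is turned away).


ρ = λ/μ = 3.03/48.07 = 0.06303
P_K = (1−ρ)ρ^K/(1−ρ^(K+1)) = (0.9370·1.571e-11)/(1 − 9.901e-13)
= 1.472e-11/1.000000 = 1.472e-11

Final: 1.472e-11


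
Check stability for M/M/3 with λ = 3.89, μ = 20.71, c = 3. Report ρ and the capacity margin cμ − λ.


Total capacity cμ = 3·20.71 = 62.13/hr
ρ = λ/(cμ) = 3.89/62.13 = 0.06261
Stable ⇔ ρ < 1: YES
Spare capacity = cμ − λ = 62.13 − 3.89 = 58.24/hr

Final: ρ = 0.06261; stable; margin = 58.24/hr


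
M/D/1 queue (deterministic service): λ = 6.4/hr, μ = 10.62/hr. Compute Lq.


ρ = 6.4/10.62 = 0.6026
M/D/1: Lq = ρ²/(2(1−ρ)) = 0.3632/(2·0.3974) = 0.45698

Final: 0.45698


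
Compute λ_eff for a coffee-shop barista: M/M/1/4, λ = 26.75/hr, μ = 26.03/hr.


ρ = 1.0277; P_K = (1−ρ)ρ^4/(1−ρ^5) = 0.211060
λ_eff = λ(1 − P_K) = 26.75·(1 − 0.211060) = 26.75·0.788940 = 21.1041 /hr

Final: 21.1041 /hr


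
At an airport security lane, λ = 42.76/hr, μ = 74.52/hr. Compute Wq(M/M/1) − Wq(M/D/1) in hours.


ρ = 42.76/74.52 = 0.5738
Wq(M/M/1) = ρ/(μ−λ) = 0.5738/31.76 = 0.01807 hr
Wq(M/D/1) = ρ/(2(μ−λ)) = 0.009033 hr
Savings = 0.01807 − 0.009033 = 0.009033 hr

Final: 0.009033 hr


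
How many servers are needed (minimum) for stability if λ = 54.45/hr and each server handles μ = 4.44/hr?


Stability requires cμ > λ ⇔ c > λ/μ.
λ/μ = 54.45/4.44 = 12.2635
Minimum integer c = ⌊12.2635⌋ + 1 = 13
Check: 13·4.44 = 57.72 > 54.45, while 12·4.44 = 53.28 ≤ 54.45

Final: 13 servers


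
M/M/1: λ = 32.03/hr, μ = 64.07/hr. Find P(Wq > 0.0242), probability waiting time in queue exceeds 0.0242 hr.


ρ = 32.03/64.07 = 0.4999
P(Wq > t) = ρ·e^{−(μ−λ)t} = 0.4999·e^{−0.7754}
= 0.4999·0.460534 = 0.230231

Final: 0.230231


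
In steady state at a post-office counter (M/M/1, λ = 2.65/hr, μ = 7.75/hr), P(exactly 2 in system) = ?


ρ = 2.65/7.75 = 0.3419
P_n = (1−ρ)·ρ^n = (1 − 0.3419)·0.3419^2 = 0.6581·0.116920 = 0.076941

Final: 0.076941


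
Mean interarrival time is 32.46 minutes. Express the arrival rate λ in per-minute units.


λ = 1/(interarrival time) in consistent units.
1 minute = 1 min, so λ = 1/32.46 = 0.03081 per minute

Final: 0.03081 /min


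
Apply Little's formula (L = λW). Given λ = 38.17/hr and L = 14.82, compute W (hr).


W = L/λ = 14.82/38.17 = 0.3883 hr

Final: 0.3883 hr


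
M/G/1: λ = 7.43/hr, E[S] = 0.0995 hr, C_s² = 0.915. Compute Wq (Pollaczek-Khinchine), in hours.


ρ = λ·E[S] = 7.43·0.0995 = 0.7393
E[S²] = E[S]²(1+C_s²) = 0.0995²·(1+0.915) = 0.018959
Wq = λ·E[S²]/(2(1−ρ)) = 7.43·0.018959/(2·0.2607) = 0.27015 hr

Final: 0.27015 hr


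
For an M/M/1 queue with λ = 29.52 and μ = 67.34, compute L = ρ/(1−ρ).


ρ = λ/μ = 29.52/67.34 = 0.4384
L = ρ/(1−ρ) = 0.4384/(1 − 0.4384) = 0.4384/0.5616 = 0.7805

Final: 0.7805


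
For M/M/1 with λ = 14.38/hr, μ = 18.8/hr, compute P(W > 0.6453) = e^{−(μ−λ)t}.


W ~ Exponential(μ−λ) for M/M/1.
μ − λ = 18.8 − 14.38 = 4.4200
P(W > t) = e^{−(μ−λ)t} = e^{−2.8522} = 0.057716

Final: 0.057716


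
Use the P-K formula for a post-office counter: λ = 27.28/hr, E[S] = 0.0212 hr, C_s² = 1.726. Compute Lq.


ρ = λ·E[S] = 27.28·0.0212 = 0.5783
Lq = ρ²(1+C_s²)/(2(1−ρ)) = 0.3345·(1+1.726)/(2·0.4217)
= 0.3345·2.7260/0.8433 = 1.08116

Final: 1.08116


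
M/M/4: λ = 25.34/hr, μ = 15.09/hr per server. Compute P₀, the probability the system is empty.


a = λ/μ = 25.34/15.09 = 1.6793; ρ = a/c = 0.4198
Σ_{k=0}^{3} a^k/k! (terms k=0..3) = 1.00000 + 1.67926 + 1.40995 + 0.78923 = 4.87844
Tail: a^4/(4!(1−ρ)) = 7.95187/(24·0.5802) = 0.57107
P₀ = 1/(4.87844 + 0.57107) = 1/5.44951 = 0.183503

Final: 0.183503


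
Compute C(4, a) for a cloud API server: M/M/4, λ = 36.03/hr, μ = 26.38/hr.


a = λ/μ = 1.3658; ρ = a/4 = 0.3415
P₀ = 0.253593 (from M/M/c formula)
C(c,a) = [a^c/(c!(1−ρ))]·P₀ = [3.47983/(24·0.6585)]·0.253593
= 0.22017·0.253593 = 0.055834

Final: 0.055834


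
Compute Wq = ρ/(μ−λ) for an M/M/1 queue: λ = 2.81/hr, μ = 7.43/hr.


ρ = 2.81/7.43 = 0.3782
Wq = ρ/(μ−λ) = 0.3782/(7.43 − 2.81) = 0.3782/4.62 = 0.08186 hr

Final: 0.08186 hr


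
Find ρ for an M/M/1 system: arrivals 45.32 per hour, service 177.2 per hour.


ρ = λ/μ = 45.32/177.2 = 0.2558

Final: 0.2558


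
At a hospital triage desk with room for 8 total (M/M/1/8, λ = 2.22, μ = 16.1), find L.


ρ = 2.22/16.1 = 0.1379
L = ρ[1 − (K+1)ρ^K + Kρ^(K+1)] / [(1−ρ)(1−ρ^(K+1))]
Numerator: 0.1379·(1 − 9·0.0000001307 + 8·0.00000001802) = 0.137888
Denominator: (0.8621)·(1.000000) = 0.862112
L = 0.137888/0.862112 = 0.1599

Final: 0.1599


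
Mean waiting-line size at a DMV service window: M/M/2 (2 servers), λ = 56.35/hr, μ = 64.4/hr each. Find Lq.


a = λ/μ = 0.8750; ρ = a/2 = 0.4375
P₀ = 0.391304
Lq = P₀·a^c·ρ / (c!·(1−ρ)²) = 0.391304·0.76562·0.4375/(2·0.31641)
= 0.20713

Final: 0.20713


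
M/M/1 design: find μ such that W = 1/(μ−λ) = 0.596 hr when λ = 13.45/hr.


W = 1/(μ−λ) ⇒ μ − λ = 1/W = 1/0.596 = 1.6779
μ = λ + 1/W = 13.45 + 1.6779 = 15.1279 per hr

Final: 15.1279 /hr


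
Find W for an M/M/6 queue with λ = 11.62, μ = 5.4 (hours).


a = 2.1519; ρ = 0.3586; P₀ = 0.116001
Lq = P₀·a^c·ρ/(c!(1−ρ)²) = 0.01395
Wq = Lq/λ = 0.01395/11.62 = 0.001200 hr
W = Wq + 1/μ = 0.001200 + 0.18519 = 0.18639 hr

Final: 0.18639 hr


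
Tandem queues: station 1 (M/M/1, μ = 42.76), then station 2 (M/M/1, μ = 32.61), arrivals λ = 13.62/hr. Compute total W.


Each node sees arrival rate λ = 13.62/hr (tandem ⇒ throughput preserved).
W₁ = 1/(μ₁−λ) = 1/(42.76−13.62) = 0.03432 hr
W₂ = 1/(μ₂−λ) = 1/(32.61−13.62) = 0.05266 hr
W_total = W₁ + W₂ = 0.03432 + 0.05266 = 0.08698 hr

Final: 0.08698 hr


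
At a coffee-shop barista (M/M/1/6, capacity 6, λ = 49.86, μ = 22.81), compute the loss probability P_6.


ρ = λ/μ = 49.86/22.81 = 2.1859
P_K = (1−ρ)ρ^K/(1−ρ^(K+1)) = (-1.1859·109.084221)/(1 − 238.445386)
= -129.361165/-237.445386 = 0.544804

Final: 0.544804


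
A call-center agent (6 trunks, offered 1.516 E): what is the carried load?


B(6,1.516) = 0.003706 (Erlang-B)
Carried load = a(1 − B) = 1.516·(1 − 0.003706) = 1.516·0.996294 = 1.5104 E

Final: 1.5104 Erlangs


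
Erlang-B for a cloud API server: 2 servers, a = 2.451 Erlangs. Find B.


B(c,a) = (a^c/c!) / Σ_{k=0}^{c} a^k/k!
a^2/2! = 3.003701
Σ terms (k=0..2): 1.00000 + 2.45100 + 3.00370 = 6.454701
B = 3.003701/6.454701 = 0.465351

Final: 0.465351


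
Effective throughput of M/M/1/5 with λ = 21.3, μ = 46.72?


ρ = 0.4559; P_K = (1−ρ)ρ^5/(1−ρ^6) = 0.010814
λ_eff = λ(1 − P_K) = 21.3·(1 − 0.010814) = 21.3·0.989186 = 21.0697 /hr

Final: 21.0697 /hr


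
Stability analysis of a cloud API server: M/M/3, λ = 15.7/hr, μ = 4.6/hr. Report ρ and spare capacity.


Total capacity cμ = 3·4.6 = 13.80/hr
ρ = λ/(cμ) = 15.7/13.80 = 1.1377
Stable ⇔ ρ < 1: NO
Spare capacity = cμ − λ = 13.80 − 15.7 = -1.90/hr

Final: ρ = 1.1377; unstable; margin = -1.90/hr


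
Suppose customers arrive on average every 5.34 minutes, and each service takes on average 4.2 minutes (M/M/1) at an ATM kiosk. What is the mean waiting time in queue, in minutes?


λ = 60/5.34 = 11.2360 /hr
μ = 60/4.2 = 14.2857 /hr
ρ = λ/μ = 11.2360/14.2857 = 0.7865
Wq = ρ/(μ−λ) = 0.7865/(14.2857−11.2360) = 0.25789 hr
In minutes: 0.25789·60 = 15.474 min

Final: 15.474 min


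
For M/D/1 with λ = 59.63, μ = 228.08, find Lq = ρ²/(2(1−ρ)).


ρ = 59.63/228.08 = 0.2614
M/D/1: Lq = ρ²/(2(1−ρ)) = 0.06835/(2·0.7386) = 0.04627

Final: 0.04627


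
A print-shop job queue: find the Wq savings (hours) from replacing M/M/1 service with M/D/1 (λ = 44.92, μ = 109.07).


ρ = 44.92/109.07 = 0.4118
Wq(M/M/1) = ρ/(μ−λ) = 0.4118/64.15 = 0.006420 hr
Wq(M/D/1) = ρ/(2(μ−λ)) = 0.003210 hr
Savings = 0.006420 − 0.003210 = 0.003210 hr

Final: 0.003210 hr


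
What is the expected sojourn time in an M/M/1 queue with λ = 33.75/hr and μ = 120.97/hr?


W = 1/(μ−λ) = 1/(120.97 − 33.75) = 1/87.22 = 0.01147 hr

Final: 0.01147 hr


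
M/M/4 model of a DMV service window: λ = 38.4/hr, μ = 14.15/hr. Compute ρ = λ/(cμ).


ρ = λ/(cμ) = 38.4/(4·14.15) = 38.4/56.60 = 0.6784

Final: 0.6784


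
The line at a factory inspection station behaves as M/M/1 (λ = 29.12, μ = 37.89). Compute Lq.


ρ = 29.12/37.89 = 0.7685
Lq = ρ²/(1−ρ) = 0.5907/0.2315 = 2.5519

Final: 2.5519


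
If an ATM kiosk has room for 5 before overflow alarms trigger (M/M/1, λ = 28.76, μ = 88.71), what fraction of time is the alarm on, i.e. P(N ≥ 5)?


ρ = 28.76/88.71 = 0.3242
P(N ≥ n) = ρ^n = 0.3242^5 = 0.003582

Final: 0.003582


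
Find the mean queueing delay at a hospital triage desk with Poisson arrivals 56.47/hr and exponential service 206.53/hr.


ρ = 56.47/206.53 = 0.2734
Wq = ρ/(μ−λ) = 0.2734/(206.53 − 56.47) = 0.2734/150.06 = 0.001822 hr

Final: 0.001822 hr


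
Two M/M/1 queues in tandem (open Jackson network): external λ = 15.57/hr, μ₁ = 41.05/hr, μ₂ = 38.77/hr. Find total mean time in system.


Each node sees arrival rate λ = 15.57/hr (tandem ⇒ throughput preserved).
W₁ = 1/(μ₁−λ) = 1/(41.05−15.57) = 0.03925 hr
W₂ = 1/(μ₂−λ) = 1/(38.77−15.57) = 0.04310 hr
W_total = W₁ + W₂ = 0.03925 + 0.04310 = 0.08235 hr

Final: 0.08235 hr


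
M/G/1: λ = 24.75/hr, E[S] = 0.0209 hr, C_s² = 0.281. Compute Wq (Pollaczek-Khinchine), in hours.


ρ = λ·E[S] = 24.75·0.0209 = 0.5173
E[S²] = E[S]²(1+C_s²) = 0.0209²·(1+0.281) = 0.0005596
Wq = λ·E[S²]/(2(1−ρ)) = 24.75·0.0005596/(2·0.4827) = 0.01434 hr

Final: 0.01434 hr


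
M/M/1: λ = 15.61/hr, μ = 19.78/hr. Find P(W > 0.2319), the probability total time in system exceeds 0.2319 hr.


W ~ Exponential(μ−λ) for M/M/1.
μ − λ = 19.78 − 15.61 = 4.1700
P(W > t) = e^{−(μ−λ)t} = e^{−0.9670} = 0.380213

Final: 0.380213


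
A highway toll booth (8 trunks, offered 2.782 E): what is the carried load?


B(8,2.782) = 0.005523 (Erlang-B)
Carried load = a(1 − B) = 2.782·(1 − 0.005523) = 2.782·0.994477 = 2.7666 E

Final: 2.7666 Erlangs


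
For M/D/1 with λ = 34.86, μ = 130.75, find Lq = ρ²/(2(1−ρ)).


ρ = 34.86/130.75 = 0.2666
M/D/1: Lq = ρ²/(2(1−ρ)) = 0.07108/(2·0.7334) = 0.04846

Final: 0.04846


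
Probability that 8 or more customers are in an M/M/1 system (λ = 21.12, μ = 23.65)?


ρ = 21.12/23.65 = 0.8930
P(N ≥ n) = ρ^n = 0.8930^8 = 0.404485

Final: 0.404485


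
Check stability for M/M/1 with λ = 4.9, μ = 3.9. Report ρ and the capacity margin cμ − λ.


Total capacity cμ = 1·3.9 = 3.90/hr
ρ = λ/(cμ) = 4.9/3.90 = 1.2564
Stable ⇔ ρ < 1: NO
Spare capacity = cμ − λ = 3.90 − 4.9 = -1.00/hr

Final: ρ = 1.2564; unstable; margin = -1.00/hr


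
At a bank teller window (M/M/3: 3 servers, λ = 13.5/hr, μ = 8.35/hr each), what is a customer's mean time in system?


a = 1.6168; ρ = 0.5389; P₀ = 0.183441
Lq = P₀·a^c·ρ/(c!(1−ρ)²) = 0.32754
Wq = Lq/λ = 0.32754/13.5 = 0.02426 hr
W = Wq + 1/μ = 0.02426 + 0.11976 = 0.14402 hr

Final: 0.14402 hr


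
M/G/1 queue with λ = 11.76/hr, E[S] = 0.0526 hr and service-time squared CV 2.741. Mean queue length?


ρ = λ·E[S] = 11.76·0.0526 = 0.6186
Lq = ρ²(1+C_s²)/(2(1−ρ)) = 0.3826·(1+2.741)/(2·0.3814)
= 0.3826·3.7410/0.7628 = 1.87644

Final: 1.87644


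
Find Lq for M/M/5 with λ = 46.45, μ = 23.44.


a = λ/μ = 1.9817; ρ = a/5 = 0.3963
P₀ = 0.136864
Lq = P₀·a^c·ρ / (c!·(1−ρ)²) = 0.136864·30.55910·0.3963/(120·0.36442)
= 0.03791

Final: 0.03791


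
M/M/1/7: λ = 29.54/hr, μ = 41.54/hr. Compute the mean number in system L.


ρ = 29.54/41.54 = 0.7111
L = ρ[1 − (K+1)ρ^K + Kρ^(K+1)] / [(1−ρ)(1−ρ^(K+1))]
Numerator: 0.7111·(1 − 8·0.091962 + 7·0.065396) = 0.513485
Denominator: (0.2889)·(0.934604) = 0.269987
L = 0.513485/0.269987 = 1.9019

Final: 1.9019


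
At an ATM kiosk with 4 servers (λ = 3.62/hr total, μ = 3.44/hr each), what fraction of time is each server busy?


ρ = λ/(cμ) = 3.62/(4·3.44) = 3.62/13.76 = 0.2631

Final: 0.2631


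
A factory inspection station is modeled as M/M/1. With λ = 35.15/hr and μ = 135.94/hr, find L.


ρ = λ/μ = 35.15/135.94 = 0.2586
L = ρ/(1−ρ) = 0.2586/(1 − 0.2586) = 0.2586/0.7414 = 0.3487

Final: 0.3487


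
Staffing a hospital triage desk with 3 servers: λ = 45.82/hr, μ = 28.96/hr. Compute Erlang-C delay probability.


a = λ/μ = 1.5822; ρ = a/3 = 0.5274
P₀ = 0.191183 (from M/M/c formula)
C(c,a) = [a^c/(c!(1−ρ))]·P₀ = [3.96068/(6·0.4726)]·0.191183
= 1.39675·0.191183 = 0.267035

Final: 0.267035


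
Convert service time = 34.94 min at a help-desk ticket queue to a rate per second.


μ = 1/(service time) in consistent units.
1 second = 0.0166667 min, so μ = 0.0166667/34.94 = 0.0004770 per second

Final: 0.0004770 /sec


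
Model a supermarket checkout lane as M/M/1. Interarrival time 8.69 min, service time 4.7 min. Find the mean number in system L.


λ = 60/8.69 = 6.9045 /hr
μ = 60/4.7 = 12.7660 /hr
ρ = λ/μ = 6.9045/12.7660 = 0.5409
L = ρ/(1−ρ) = 0.5409/0.4591 = 1.1779

Final: 1.1779


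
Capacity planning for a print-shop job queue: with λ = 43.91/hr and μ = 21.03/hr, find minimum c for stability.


Stability requires cμ > λ ⇔ c > λ/μ.
λ/μ = 43.91/21.03 = 2.0880
Minimum integer c = ⌊2.0880⌋ + 1 = 3
Check: 3·21.03 = 63.09 > 43.91, while 2·21.03 = 42.06 ≤ 43.91

Final: 3 servers


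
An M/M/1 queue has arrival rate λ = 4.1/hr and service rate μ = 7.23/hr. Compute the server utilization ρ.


ρ = λ/μ = 4.1/7.23 = 0.5671

Final: 0.5671


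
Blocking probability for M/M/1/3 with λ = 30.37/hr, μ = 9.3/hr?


ρ = λ/μ = 30.37/9.3 = 3.2656
P_K = (1−ρ)ρ^K/(1−ρ^(K+1)) = (-2.2656·34.824551)/(1 − 113.722755)
= -78.898204/-112.722755 = 0.699931

Final: 0.699931


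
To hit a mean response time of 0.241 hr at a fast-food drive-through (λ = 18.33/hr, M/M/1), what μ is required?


W = 1/(μ−λ) ⇒ μ − λ = 1/W = 1/0.241 = 4.1494
μ = λ + 1/W = 18.33 + 4.1494 = 22.4794 per hr

Final: 22.4794 /hr


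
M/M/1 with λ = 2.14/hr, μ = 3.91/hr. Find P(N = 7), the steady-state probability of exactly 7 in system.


ρ = 2.14/3.91 = 0.5473
P_n = (1−ρ)·ρ^n = (1 − 0.5473)·0.5473^7 = 0.4527·0.014712 = 0.006660

Final: 0.006660


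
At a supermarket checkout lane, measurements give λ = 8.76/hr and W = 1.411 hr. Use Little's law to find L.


L = λW = 8.76·1.411 = 12.3604

Final: 12.3604


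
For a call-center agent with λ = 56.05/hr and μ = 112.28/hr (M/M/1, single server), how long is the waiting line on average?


ρ = 56.05/112.28 = 0.4992
Lq = ρ²/(1−ρ) = 0.2492/0.5008 = 0.4976

Final: 0.4976


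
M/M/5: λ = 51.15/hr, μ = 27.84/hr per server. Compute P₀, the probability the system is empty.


a = λ/μ = 51.15/27.84 = 1.8373; ρ = a/c = 0.3675
Σ_{k=0}^{4} a^k/k! (terms k=0..4) = 1.00000 + 1.83728 + 1.68781 + 1.03366 + 0.47478 = 6.03353
Tail: a^5/(5!(1−ρ)) = 20.93544/(120·0.6325) = 0.27581
P₀ = 1/(6.03353 + 0.27581) = 1/6.30934 = 0.158495

Final: 0.158495


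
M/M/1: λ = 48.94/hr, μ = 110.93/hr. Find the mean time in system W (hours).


W = 1/(μ−λ) = 1/(110.93 − 48.94) = 1/61.99 = 0.01613 hr

Final: 0.01613 hr


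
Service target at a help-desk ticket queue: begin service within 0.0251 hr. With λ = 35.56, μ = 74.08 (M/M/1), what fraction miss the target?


ρ = 35.56/74.08 = 0.4800
P(Wq > t) = ρ·e^{−(μ−λ)t} = 0.4800·e^{−0.9669}
= 0.4800·0.380278 = 0.182542

Final: 0.182542


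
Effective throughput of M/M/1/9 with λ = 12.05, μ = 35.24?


ρ = 0.3419; P_K = (1−ρ)ρ^9/(1−ρ^10) = 0.00004206
λ_eff = λ(1 − P_K) = 12.05·(1 − 0.00004206) = 12.05·0.999958 = 12.0495 /hr

Final: 12.0495 /hr


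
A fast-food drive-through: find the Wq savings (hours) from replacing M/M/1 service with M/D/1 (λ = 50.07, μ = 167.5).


ρ = 50.07/167.5 = 0.2989
Wq(M/M/1) = ρ/(μ−λ) = 0.2989/117.43 = 0.002546 hr
Wq(M/D/1) = ρ/(2(μ−λ)) = 0.001273 hr
Savings = 0.002546 − 0.001273 = 0.001273 hr

Final: 0.001273 hr


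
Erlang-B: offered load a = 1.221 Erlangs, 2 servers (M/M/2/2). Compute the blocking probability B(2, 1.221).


B(c,a) = (a^c/c!) / Σ_{k=0}^{c} a^k/k!
a^2/2! = 0.745421
Σ terms (k=0..2): 1.00000 + 1.22100 + 0.74542 = 2.966421
B = 0.745421/2.966421 = 0.251286

Final: 0.251286


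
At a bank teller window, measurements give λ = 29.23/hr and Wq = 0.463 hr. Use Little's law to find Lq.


Lq = λWq = 29.23·0.463 = 13.5335

Final: 13.5335


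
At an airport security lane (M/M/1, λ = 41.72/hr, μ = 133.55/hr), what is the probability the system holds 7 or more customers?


ρ = 41.72/133.55 = 0.3124
P(N ≥ n) = ρ^n = 0.3124^7 = 0.0002903

Final: 0.0002903


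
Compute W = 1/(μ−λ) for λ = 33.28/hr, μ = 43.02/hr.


W = 1/(μ−λ) = 1/(43.02 − 33.28) = 1/9.74 = 0.1027 hr

Final: 0.1027 hr


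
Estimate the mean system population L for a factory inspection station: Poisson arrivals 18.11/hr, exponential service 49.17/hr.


ρ = λ/μ = 18.11/49.17 = 0.3683
L = ρ/(1−ρ) = 0.3683/(1 − 0.3683) = 0.3683/0.6317 = 0.5831

Final: 0.5831


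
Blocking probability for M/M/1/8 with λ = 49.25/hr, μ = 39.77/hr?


ρ = λ/μ = 49.25/39.77 = 1.2384
P_K = (1−ρ)ρ^K/(1−ρ^(K+1)) = (-0.2384·5.531019)/(1 − 6.849451)
= -1.318432/-5.849451 = 0.225394

Final: 0.225394


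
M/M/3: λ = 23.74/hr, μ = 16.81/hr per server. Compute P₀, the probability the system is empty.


a = λ/μ = 23.74/16.81 = 1.4123; ρ = a/c = 0.4708
Σ_{k=0}^{2} a^k/k! (terms k=0..2) = 1.00000 + 1.41225 + 0.99723 = 3.40949
Tail: a^3/(3!(1−ρ)) = 2.81669/(6·0.5292) = 0.88701
P₀ = 1/(3.40949 + 0.88701) = 1/4.29650 = 0.232748

Final: 0.232748


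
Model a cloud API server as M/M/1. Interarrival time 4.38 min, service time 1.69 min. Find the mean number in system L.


λ = 60/4.38 = 13.6986 /hr
μ = 60/1.69 = 35.5030 /hr
ρ = λ/μ = 13.6986/35.5030 = 0.3858
L = ρ/(1−ρ) = 0.3858/0.6142 = 0.6283

Final: 0.6283


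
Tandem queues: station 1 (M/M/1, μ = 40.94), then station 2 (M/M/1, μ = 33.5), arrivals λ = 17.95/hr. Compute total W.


Each node sees arrival rate λ = 17.95/hr (tandem ⇒ throughput preserved).
W₁ = 1/(μ₁−λ) = 1/(40.94−17.95) = 0.04350 hr
W₂ = 1/(μ₂−λ) = 1/(33.5−17.95) = 0.06431 hr
W_total = W₁ + W₂ = 0.04350 + 0.06431 = 0.10781 hr

Final: 0.10781 hr


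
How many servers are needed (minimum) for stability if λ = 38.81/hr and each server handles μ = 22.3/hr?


Stability requires cμ > λ ⇔ c > λ/μ.
λ/μ = 38.81/22.3 = 1.7404
Minimum integer c = ⌊1.7404⌋ + 1 = 2
Check: 2·22.3 = 44.60 > 38.81, while 1·22.3 = 22.30 ≤ 38.81

Final: 2 servers
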